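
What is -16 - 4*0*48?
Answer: -16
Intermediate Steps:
-16 - 4*0*48 = -16 + 0*48 = -16 + 0 = -16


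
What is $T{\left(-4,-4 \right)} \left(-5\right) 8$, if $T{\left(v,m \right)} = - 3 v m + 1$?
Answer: $1880$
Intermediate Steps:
$T{\left(v,m \right)} = 1 - 3 m v$ ($T{\left(v,m \right)} = - 3 m v + 1 = 1 - 3 m v$)
$T{\left(-4,-4 \right)} \left(-5\right) 8 = \left(1 - \left(-12\right) \left(-4\right)\right) \left(-5\right) 8 = \left(1 - 48\right) \left(-5\right) 8 = \left(-47\right) \left(-5\right) 8 = 235 \cdot 8 = 1880$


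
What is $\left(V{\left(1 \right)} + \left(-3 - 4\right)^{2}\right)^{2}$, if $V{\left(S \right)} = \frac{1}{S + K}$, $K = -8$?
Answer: $\frac{116964}{49} \approx 2387.0$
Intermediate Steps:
$V{\left(S \right)} = \frac{1}{-8 + S}$ ($V{\left(S \right)} = \frac{1}{S - 8} = \frac{1}{-8 + S}$)
$\left(V{\left(1 \right)} + \left(-3 - 4\right)^{2}\right)^{2} = \left(\frac{1}{-8 + 1} + \left(-3 - 4\right)^{2}\right)^{2} = \left(\frac{1}{-7} + \left(-7\right)^{2}\right)^{2} = \left(- \frac{1}{7} + 49\right)^{2} = \left(\frac{342}{7}\right)^{2} = \frac{116964}{49}$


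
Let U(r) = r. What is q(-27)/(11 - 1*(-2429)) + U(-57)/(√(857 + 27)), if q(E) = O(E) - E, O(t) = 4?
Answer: 31/2440 - 57*√221/442 ≈ -1.9044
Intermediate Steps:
q(E) = 4 - E
q(-27)/(11 - 1*(-2429)) + U(-57)/(√(857 + 27)) = (4 - 1*(-27))/(11 - 1*(-2429)) - 57/√(857 + 27) = (4 + 27)/(11 + 2429) - 57*√221/442 = 31/2440 - 57*√221/442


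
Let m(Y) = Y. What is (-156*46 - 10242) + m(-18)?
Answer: -17436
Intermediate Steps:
(-156*46 - 10242) + m(-18) = (-156*46 - 10242) - 18 = (-7176 - 10242) - 18 = -17418 - 18 = -17436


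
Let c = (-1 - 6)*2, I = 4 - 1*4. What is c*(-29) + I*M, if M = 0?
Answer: 406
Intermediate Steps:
I = 0 (I = 4 - 4 = 0)
c = -14 (c = -7*2 = -14)
c*(-29) + I*M = -14*(-29) + 0*0 = 406 + 0 = 406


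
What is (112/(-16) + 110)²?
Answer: 10609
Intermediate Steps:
(112/(-16) + 110)² = (112*(-1/16) + 110)² = (-7 + 110)² = 103² = 10609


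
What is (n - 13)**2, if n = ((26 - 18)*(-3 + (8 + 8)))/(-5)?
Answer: 28561/25 ≈ 1142.4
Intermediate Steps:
n = -104/5 (n = (8*(-3 + 16))*(-1/5) = (8*13)*(-1/5) = 104*(-1/5) = -104/5 ≈ -20.800)
(n - 13)**2 = (-104/5 - 13)**2 = (-169/5)**2 = 28561/25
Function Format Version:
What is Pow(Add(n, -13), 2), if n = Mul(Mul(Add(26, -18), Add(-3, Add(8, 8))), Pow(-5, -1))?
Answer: Rational(28561, 25) ≈ 1142.4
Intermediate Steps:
n = Rational(-104, 5) (n = Mul(Mul(8, Add(-3, 16)), Rational(-1, 5)) = Mul(Mul(8, 13), Rational(-1, 5)) = Mul(104, Rational(-1, 5)) = Rational(-104, 5) ≈ -20.800)
Pow(Add(n, -13), 2) = Pow(Add(Rational(-104, 5), -13), 2) = Pow(Rational(-169, 5), 2) = Rational(28561, 25)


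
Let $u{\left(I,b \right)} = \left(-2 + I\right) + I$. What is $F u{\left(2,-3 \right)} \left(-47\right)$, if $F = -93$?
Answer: $8742$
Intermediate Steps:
$u{\left(I,b \right)} = -2 + 2 I$
$F u{\left(2,-3 \right)} \left(-47\right) = - 93 \left(-2 + 2 \cdot 2\right) \left(-47\right) = - 93 \left(-2 + 4\right) \left(-47\right) = \left(-93\right) 2 \left(-47\right) = \left(-186\right) \left(-47\right) = 8742$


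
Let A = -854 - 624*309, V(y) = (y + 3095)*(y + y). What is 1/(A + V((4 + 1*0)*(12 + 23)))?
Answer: 1/712130 ≈ 1.4042e-6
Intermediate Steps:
V(y) = 2*y*(3095 + y) (V(y) = (3095 + y)*(2*y) = 2*y*(3095 + y))
A = -193670 (A = -854 - 192816 = -193670)
1/(A + V((4 + 1*0)*(12 + 23))) = 1/(-193670 + 2*((4 + 1*0)*(12 + 23))*(3095 + (4 + 1*0)*(12 + 23))) = 1/(-193670 + 2*((4 + 0)*35)*(3095 + (4 + 0)*35)) = 1/(-193670 + 2*(4*35)*(3095 + 4*35)) = 1/(-193670 + 2*140*(3095 + 140)) = 1/(-193670 + 2*140*3235) = 1/(-193670 + 905800) = 1/712130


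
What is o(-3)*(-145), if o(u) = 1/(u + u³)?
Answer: 29/6 ≈ 4.8333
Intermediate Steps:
o(-3)*(-145) = -145/(-3 + (-3)³) = -145/(-3 - 27) = -145/(-30) = -1/30*(-145) = 29/6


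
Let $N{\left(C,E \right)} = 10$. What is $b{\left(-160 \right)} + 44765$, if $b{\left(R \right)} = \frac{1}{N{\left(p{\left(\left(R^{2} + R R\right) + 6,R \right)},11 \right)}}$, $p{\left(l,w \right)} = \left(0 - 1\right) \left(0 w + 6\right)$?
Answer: $\frac{447651}{10} \approx 44765.0$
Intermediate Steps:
$p{\left(l,w \right)} = -6$ ($p{\left(l,w \right)} = - (0 + 6) = \left(-1\right) 6 = -6$)
$b{\left(R \right)} = \frac{1}{10}$
$b{\left(-160 \right)} + 44765 = \frac{1}{10} + 44765 = \frac{447651}{10}$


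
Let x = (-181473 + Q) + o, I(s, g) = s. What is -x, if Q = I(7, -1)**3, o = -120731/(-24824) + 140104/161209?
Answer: 724832551018605/4001852216 ≈ 1.8112e+5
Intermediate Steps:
o = 22940865475/4001852216 (o = -120731*(-1/24824) + 140104*(1/161209) = 120731/24824 + 140104/161209 = 22940865475/4001852216 ≈ 5.7326)
Q = 343 (Q = 7**3 = 343)
x = -724832551018605/4001852216 (x = (-181473 + 343) + 22940865475/4001852216 = -181130 + 22940865475/4001852216 = -724832551018605/4001852216 ≈ -1.8112e+5)
-x = -1*(-724832551018605/4001852216) = 724832551018605/4001852216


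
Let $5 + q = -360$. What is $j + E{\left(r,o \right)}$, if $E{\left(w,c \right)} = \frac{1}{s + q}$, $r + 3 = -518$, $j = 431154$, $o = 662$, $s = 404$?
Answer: $\frac{16815007}{39} \approx 4.3115 \cdot 10^{5}$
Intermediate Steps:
$q = -365$ ($q = -5 - 360 = -365$)
$r = -521$ ($r = -3 - 518 = -521$)
$E{\left(w,c \right)} = \frac{1}{39}$ ($E{\left(w,c \right)} = \frac{1}{404 - 365} = \frac{1}{39}$)
$j + E{\left(r,o \right)} = 431154 + \frac{1}{39} = \frac{16815007}{39}$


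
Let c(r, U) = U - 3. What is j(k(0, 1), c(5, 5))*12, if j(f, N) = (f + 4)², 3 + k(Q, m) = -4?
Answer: 108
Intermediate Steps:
k(Q, m) = -7 (k(Q, m) = -3 - 4 = -7)
c(r, U) = -3 + U
j(f, N) = (4 + f)²
j(k(0, 1), c(5, 5))*12 = (4 - 7)²*12 = (-3)²*12 = 9*12 = 108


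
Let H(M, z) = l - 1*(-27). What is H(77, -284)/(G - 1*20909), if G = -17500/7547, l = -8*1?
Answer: -143393/157817723 ≈ -0.00090860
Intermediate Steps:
l = -8
G = -17500/7547 (G = -17500*1/7547 = -17500/7547 ≈ -2.3188)
H(M, z) = 19 (H(M, z) = -8 - 1*(-27) = -8 + 27 = 19)
H(77, -284)/(G - 1*20909) = 19/(-17500/7547 - 1*20909) = 19/(-17500/7547 - 20909) = 19/(-157817723/7547) = 19*(-7547/157817723) = -143393/157817723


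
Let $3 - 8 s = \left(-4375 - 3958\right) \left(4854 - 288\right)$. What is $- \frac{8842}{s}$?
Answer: $- \frac{70736}{38048481} \approx -0.0018591$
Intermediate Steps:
$s = \frac{38048481}{8}$ ($s = \frac{3}{8} - \frac{\left(-4375 - 3958\right) \left(4854 - 288\right)}{8} = \frac{3}{8} - \frac{\left(-8333\right) 4566}{8} = \frac{3}{8} - - \frac{19024239}{4} = \frac{3}{8} + \frac{19024239}{4} = \frac{38048481}{8} \approx 4.7561 \cdot 10^{6}$)
$- \frac{8842}{s} = - \frac{8842}{\frac{38048481}{8}} = \left(-8842\right) \frac{8}{38048481} = - \frac{70736}{38048481}$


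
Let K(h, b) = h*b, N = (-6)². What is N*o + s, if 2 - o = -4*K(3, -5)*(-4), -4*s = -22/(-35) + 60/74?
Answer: 11281574/1295 ≈ 8711.6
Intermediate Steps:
N = 36
K(h, b) = b*h
s = -466/1295 (s = -(-22/(-35) + 60/74)/4 = -(-22*(-1/35) + 60*(1/74))/4 = -(22/35 + 30/37)/4 = -¼*1864/1295 = -466/1295 ≈ -0.35985)
o = 242 (o = 2 - (-(-20)*3)*(-4) = 2 - (-4*(-15))*(-4) = 2 - 60*(-4) = 2 - 1*(-240) = 2 + 240 = 242)
N*o + s = 36*242 - 466/1295 = 8712 - 466/1295 = 11281574/1295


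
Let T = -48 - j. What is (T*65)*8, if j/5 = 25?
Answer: -89960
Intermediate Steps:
j = 125 (j = 5*25 = 125)
T = -173 (T = -48 - 1*125 = -48 - 125 = -173)
(T*65)*8 = -173*65*8 = -11245*8 = -89960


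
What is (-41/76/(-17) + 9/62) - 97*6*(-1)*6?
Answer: 139868669/40052 ≈ 3492.2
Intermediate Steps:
(-41/76/(-17) + 9/62) - 97*6*(-1)*6 = (-41*1/76*(-1/17) + 9*(1/62)) - (-582)*6 = (-41/76*(-1/17) + 9/62) - 97*(-36) = (41/1292 + 9/62) + 3492 = 7085/40052 + 3492 = 139868669/40052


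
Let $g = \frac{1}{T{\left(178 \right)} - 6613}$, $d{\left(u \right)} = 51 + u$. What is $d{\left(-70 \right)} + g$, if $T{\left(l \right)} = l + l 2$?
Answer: $- \frac{115502}{6079} \approx -19.0$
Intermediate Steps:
$T{\left(l \right)} = 3 l$ ($T{\left(l \right)} = l + 2 l = 3 l$)
$g = - \frac{1}{6079}$ ($g = \frac{1}{3 \cdot 178 - 6613} = \frac{1}{534 - 6613} = \frac{1}{-6079} = - \frac{1}{6079} \approx -0.0001645$)
$d{\left(-70 \right)} + g = \left(51 - 70\right) - \frac{1}{6079} = -19 - \frac{1}{6079} = - \frac{115502}{6079}$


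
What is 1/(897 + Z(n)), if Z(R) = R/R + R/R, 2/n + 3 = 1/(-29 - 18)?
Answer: 1/899 ≈ 0.0011123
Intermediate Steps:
n = -47/71 (n = 2/(-3 + 1/(-29 - 18)) = 2/(-3 + 1/(-47)) = 2/(-3 - 1/47) = 2/(-142/47) = 2*(-47/142) = -47/71 ≈ -0.66197)
Z(R) = 2 (Z(R) = 1 + 1 = 2)
1/(897 + Z(n)) = 1/(897 + 2) = 1/899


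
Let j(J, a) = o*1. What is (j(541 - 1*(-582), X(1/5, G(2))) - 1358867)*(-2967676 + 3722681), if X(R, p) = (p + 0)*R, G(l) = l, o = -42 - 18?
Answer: -1025996679635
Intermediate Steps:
o = -60
X(R, p) = R*p (X(R, p) = p*R = R*p)
j(J, a) = -60 (j(J, a) = -60*1 = -60)
(j(541 - 1*(-582), X(1/5, G(2))) - 1358867)*(-2967676 + 3722681) = (-60 - 1358867)*(-2967676 + 3722681) = -1358927*755005 = -1025996679635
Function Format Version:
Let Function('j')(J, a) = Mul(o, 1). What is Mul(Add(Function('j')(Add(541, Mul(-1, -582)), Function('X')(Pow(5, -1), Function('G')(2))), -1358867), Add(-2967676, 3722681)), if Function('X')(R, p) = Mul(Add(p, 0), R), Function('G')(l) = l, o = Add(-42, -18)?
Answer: -1025996679635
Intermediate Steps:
o = -60
Function('X')(R, p) = Mul(R, p) (Function('X')(R, p) = Mul(p, R) = Mul(R, p))
Function('j')(J, a) = -60 (Function('j')(J, a) = Mul(-60, 1) = -60)
Mul(Add(Function('j')(Add(541, Mul(-1, -582)), Function('X')(Pow(5, -1), Function('G')(2))), -1358867), Add(-2967676, 3722681)) = Mul(Add(-60, -1358867), Add(-2967676, 3722681)) = Mul(-1358927, 755005) = -1025996679635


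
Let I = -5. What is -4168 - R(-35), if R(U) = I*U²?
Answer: 1957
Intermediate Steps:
R(U) = -5*U²
-4168 - R(-35) = -4168 - (-5)*(-35)² = -4168 - (-5)*1225 = -4168 - 1*(-6125) = -4168 + 6125 = 1957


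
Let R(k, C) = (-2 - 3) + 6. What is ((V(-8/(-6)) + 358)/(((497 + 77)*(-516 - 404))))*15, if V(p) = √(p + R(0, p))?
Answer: -537/52808 - √21/105616 ≈ -0.010212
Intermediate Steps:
R(k, C) = 1 (R(k, C) = -5 + 6 = 1)
V(p) = √(1 + p) (V(p) = √(p + 1) = √(1 + p))
((V(-8/(-6)) + 358)/(((497 + 77)*(-516 - 404))))*15 = ((√(1 - 8/(-6)) + 358)/(((497 + 77)*(-516 - 404))))*15 = ((√(1 - 8*(-⅙)) + 358)/((574*(-920))))*15 = ((√(1 + 4/3) + 358)/(-528080))*15 = ((√(7/3) + 358)*(-1/528080))*15 = ((√21/3 + 358)*(-1/528080))*15 = ((358 + √21/3)*(-1/528080))*15 = (-179/264040 - √21/1584240)*15 = -537/52808 - √21/105616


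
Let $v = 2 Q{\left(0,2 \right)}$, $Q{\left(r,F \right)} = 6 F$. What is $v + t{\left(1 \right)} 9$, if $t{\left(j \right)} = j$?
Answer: $33$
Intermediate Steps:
$v = 24$ ($v = 2 \cdot 6 \cdot 2 = 2 \cdot 12 = 24$)
$v + t{\left(1 \right)} 9 = 24 + 1 \cdot 9 = 24 + 9 = 33$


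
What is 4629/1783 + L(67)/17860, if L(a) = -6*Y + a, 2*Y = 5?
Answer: 20691664/7961095 ≈ 2.5991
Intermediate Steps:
Y = 5/2 (Y = (1/2)*5 = 5/2 ≈ 2.5000)
L(a) = -15 + a (L(a) = -6*5/2 + a = -15 + a)
4629/1783 + L(67)/17860 = 4629/1783 + (-15 + 67)/17860 = 4629*(1/1783) + 52*(1/17860) = 4629/1783 + 13/4465 = 20691664/7961095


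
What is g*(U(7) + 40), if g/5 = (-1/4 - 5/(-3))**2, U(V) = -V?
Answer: 15895/48 ≈ 331.15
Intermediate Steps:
g = 1445/144 (g = 5*(-1/4 - 5/(-3))**2 = 5*(-1*1/4 - 5*(-1/3))**2 = 5*(-1/4 + 5/3)**2 = 5*(17/12)**2 = 5*(289/144) = 1445/144 ≈ 10.035)
g*(U(7) + 40) = 1445*(-1*7 + 40)/144 = 1445*(-7 + 40)/144 = (1445/144)*33 = 15895/48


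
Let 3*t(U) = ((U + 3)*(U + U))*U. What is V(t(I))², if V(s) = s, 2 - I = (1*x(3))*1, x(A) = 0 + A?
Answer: 16/9 ≈ 1.7778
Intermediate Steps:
x(A) = A
I = -1 (I = 2 - 1*3 = 2 - 3 = -1)
t(U) = 2*U²*(3 + U)/3 (t(U) = (((U + 3)*(U + U))*U)/3 = (((3 + U)*(2*U))*U)/3 = ((2*U*(3 + U))*U)/3 = (2*U²*(3 + U))/3 = 2*U²*(3 + U)/3)
V(t(I))² = ((⅔)*(-1)²*(3 - 1))² = ((⅔)*1*2)² = (4/3)² = 16/9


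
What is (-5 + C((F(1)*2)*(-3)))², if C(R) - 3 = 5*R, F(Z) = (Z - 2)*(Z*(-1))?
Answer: 1024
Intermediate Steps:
F(Z) = -Z*(-2 + Z) (F(Z) = (-2 + Z)*(-Z) = -Z*(-2 + Z))
C(R) = 3 + 5*R
(-5 + C((F(1)*2)*(-3)))² = (-5 + (3 + 5*(((1*(2 - 1*1))*2)*(-3))))² = (-5 + (3 + 5*(((1*(2 - 1))*2)*(-3))))² = (-5 + (3 + 5*(((1*1)*2)*(-3))))² = (-5 + (3 + 5*((1*2)*(-3))))² = (-5 + (3 + 5*(2*(-3))))² = (-5 + (3 + 5*(-6)))² = (-5 + (3 - 30))² = (-5 - 27)² = (-32)² = 1024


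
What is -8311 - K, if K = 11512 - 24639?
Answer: 4816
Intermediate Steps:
K = -13127
-8311 - K = -8311 - 1*(-13127) = -8311 + 13127 = 4816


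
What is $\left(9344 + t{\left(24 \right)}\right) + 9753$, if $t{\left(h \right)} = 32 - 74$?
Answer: $19055$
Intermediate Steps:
$t{\left(h \right)} = -42$ ($t{\left(h \right)} = 32 - 74 = -42$)
$\left(9344 + t{\left(24 \right)}\right) + 9753 = \left(9344 - 42\right) + 9753 = 9302 + 9753 = 19055$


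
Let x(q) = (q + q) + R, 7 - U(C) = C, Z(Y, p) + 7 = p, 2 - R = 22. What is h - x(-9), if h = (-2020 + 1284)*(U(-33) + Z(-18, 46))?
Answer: -58106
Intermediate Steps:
R = -20 (R = 2 - 1*22 = 2 - 22 = -20)
Z(Y, p) = -7 + p
U(C) = 7 - C
x(q) = -20 + 2*q (x(q) = (q + q) - 20 = 2*q - 20 = -20 + 2*q)
h = -58144 (h = (-2020 + 1284)*((7 - 1*(-33)) + (-7 + 46)) = -736*((7 + 33) + 39) = -736*(40 + 39) = -736*79 = -58144)
h - x(-9) = -58144 - (-20 + 2*(-9)) = -58144 - (-20 - 18) = -58144 - 1*(-38) = -58144 + 38 = -58106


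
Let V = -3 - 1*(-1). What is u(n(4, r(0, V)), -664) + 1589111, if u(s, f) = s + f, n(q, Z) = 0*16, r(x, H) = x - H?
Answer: 1588447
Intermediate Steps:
V = -2 (V = -3 + 1 = -2)
n(q, Z) = 0
u(s, f) = f + s
u(n(4, r(0, V)), -664) + 1589111 = (-664 + 0) + 1589111 = -664 + 1589111 = 1588447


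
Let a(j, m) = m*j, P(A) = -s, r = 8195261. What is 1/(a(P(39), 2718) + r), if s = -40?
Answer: 1/8303981 ≈ 1.2042e-7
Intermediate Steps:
P(A) = 40 (P(A) = -1*(-40) = 40)
a(j, m) = j*m
1/(a(P(39), 2718) + r) = 1/(40*2718 + 8195261) = 1/(108720 + 8195261) = 1/8303981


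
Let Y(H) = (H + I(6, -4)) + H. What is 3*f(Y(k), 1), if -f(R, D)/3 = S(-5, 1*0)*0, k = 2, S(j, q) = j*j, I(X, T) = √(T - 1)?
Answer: 0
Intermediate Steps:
I(X, T) = √(-1 + T)
S(j, q) = j²
Y(H) = 2*H + I*√5 (Y(H) = (H + √(-1 - 4)) + H = (H + √(-5)) + H = (H + I*√5) + H = 2*H + I*√5)
f(R, D) = 0 (f(R, D) = -3*(-5)²*0 = -75*0 = -3*0 = 0)
3*f(Y(k), 1) = 3*0 = 0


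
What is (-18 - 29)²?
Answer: 2209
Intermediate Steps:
(-18 - 29)² = (-47)² = 2209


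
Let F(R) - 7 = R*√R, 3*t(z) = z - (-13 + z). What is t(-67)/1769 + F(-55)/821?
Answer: 47822/4357047 - 55*I*√55/821 ≈ 0.010976 - 0.49682*I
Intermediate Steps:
t(z) = 13/3 (t(z) = (z - (-13 + z))/3 = (z + (13 - z))/3 = (⅓)*13 = 13/3)
F(R) = 7 + R^(3/2) (F(R) = 7 + R*√R = 7 + R^(3/2))
t(-67)/1769 + F(-55)/821 = (13/3)/1769 + (7 + (-55)^(3/2))/821 = (13/3)*(1/1769) + (7 - 55*I*√55)*(1/821) = 13/5307 + (7/821 - 55*I*√55/821) = 47822/4357047 - 55*I*√55/821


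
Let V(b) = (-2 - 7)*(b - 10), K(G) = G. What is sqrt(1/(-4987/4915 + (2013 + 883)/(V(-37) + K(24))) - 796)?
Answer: I*sqrt(114686495644643341)/12004651 ≈ 28.21*I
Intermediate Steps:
V(b) = 90 - 9*b (V(b) = -9*(-10 + b) = 90 - 9*b)
sqrt(1/(-4987/4915 + (2013 + 883)/(V(-37) + K(24))) - 796) = sqrt(1/(-4987/4915 + (2013 + 883)/((90 - 9*(-37)) + 24)) - 796) = sqrt(1/(-4987*1/4915 + 2896/((90 + 333) + 24)) - 796) = sqrt(1/(-4987/4915 + 2896/(423 + 24)) - 796) = sqrt(1/(-4987/4915 + 2896/447) - 796) = sqrt(1/(12004651/2197005) - 796) = sqrt(2197005/12004651 - 796) = sqrt(-9553505191/12004651) = I*sqrt(114686495644643341)/12004651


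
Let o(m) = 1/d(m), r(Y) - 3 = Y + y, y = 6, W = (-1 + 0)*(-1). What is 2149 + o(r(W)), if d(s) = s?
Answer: 21491/10 ≈ 2149.1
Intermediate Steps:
W = 1 (W = -1*(-1) = 1)
r(Y) = 9 + Y (r(Y) = 3 + (Y + 6) = 3 + (6 + Y) = 9 + Y)
o(m) = 1/m
2149 + o(r(W)) = 2149 + 1/(9 + 1) = 2149 + 1/10 = 2149 + ⅒ = 21491/10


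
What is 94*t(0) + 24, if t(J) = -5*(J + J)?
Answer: 24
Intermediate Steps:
t(J) = -10*J
94*t(0) + 24 = 94*(-10*0) + 24 = 94*0 + 24 = 0 + 24 = 24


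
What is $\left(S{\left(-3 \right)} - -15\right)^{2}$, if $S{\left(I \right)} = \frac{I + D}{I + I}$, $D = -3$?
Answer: $256$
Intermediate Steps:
$S{\left(I \right)} = \frac{-3 + I}{2 I}$ ($S{\left(I \right)} = \frac{I - 3}{I + I} = \frac{-3 + I}{2 I}$)
$\left(S{\left(-3 \right)} - -15\right)^{2} = \left(\frac{-3 - 3}{2 \left(-3\right)} - -15\right)^{2} = \left(\frac{1}{2} \left(- \frac{1}{3}\right) \left(-6\right) + 15\right)^{2} = \left(1 + 15\right)^{2} = 16^{2} = 256$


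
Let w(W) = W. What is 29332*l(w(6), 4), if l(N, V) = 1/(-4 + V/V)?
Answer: -29332/3 ≈ -9777.3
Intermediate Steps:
l(N, V) = -⅓ (l(N, V) = 1/(-4 + 1) = 1/(-3) = -⅓)
29332*l(w(6), 4) = 29332*(-⅓) = -29332/3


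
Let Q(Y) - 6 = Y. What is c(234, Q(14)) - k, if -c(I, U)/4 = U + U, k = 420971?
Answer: -421131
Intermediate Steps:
Q(Y) = 6 + Y
c(I, U) = -8*U (c(I, U) = -4*(U + U) = -8*U)
c(234, Q(14)) - k = -8*(6 + 14) - 1*420971 = -8*20 - 420971 = -160 - 420971 = -421131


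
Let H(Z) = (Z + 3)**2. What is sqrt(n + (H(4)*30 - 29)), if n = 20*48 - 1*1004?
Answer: sqrt(1397) ≈ 37.376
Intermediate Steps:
H(Z) = (3 + Z)**2
n = -44 (n = 960 - 1004 = -44)
sqrt(n + (H(4)*30 - 29)) = sqrt(-44 + ((3 + 4)**2*30 - 29)) = sqrt(-44 + (7**2*30 - 29)) = sqrt(-44 + (49*30 - 29)) = sqrt(-44 + (1470 - 29)) = sqrt(-44 + 1441) = sqrt(1397)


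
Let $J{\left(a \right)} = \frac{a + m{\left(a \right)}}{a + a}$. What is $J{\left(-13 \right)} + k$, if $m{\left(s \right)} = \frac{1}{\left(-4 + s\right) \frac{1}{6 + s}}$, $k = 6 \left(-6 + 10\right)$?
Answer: $\frac{5411}{221} \approx 24.484$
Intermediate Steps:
$k = 24$ ($k = 6 \cdot 4 = 24$)
$m{\left(s \right)} = \frac{6 + s}{-4 + s}$ ($m{\left(s \right)} = \frac{1}{\frac{1}{6 + s} \left(-4 + s\right)} = \frac{6 + s}{-4 + s}$)
$J{\left(a \right)} = \frac{a + \frac{6 + a}{-4 + a}}{2 a}$ ($J{\left(a \right)} = \frac{a + \frac{6 + a}{-4 + a}}{a + a} = \frac{a + \frac{6 + a}{-4 + a}}{2 a}$)
$J{\left(-13 \right)} + k = \frac{6 - 13 - 13 \left(-4 - 13\right)}{2 \left(-13\right) \left(-4 - 13\right)} + 24 = \frac{1}{2} \left(- \frac{1}{13}\right) \frac{1}{-17} \left(6 - 13 - -221\right) + 24 = \frac{1}{2} \left(- \frac{1}{13}\right) \left(- \frac{1}{17}\right) \left(6 - 13 + 221\right) + 24 = \frac{1}{2} \left(- \frac{1}{13}\right) \left(- \frac{1}{17}\right) 214 + 24 = \frac{107}{221} + 24 = \frac{5411}{221}$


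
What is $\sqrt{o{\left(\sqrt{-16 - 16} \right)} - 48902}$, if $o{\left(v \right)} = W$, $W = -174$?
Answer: $2 i \sqrt{12269} \approx 221.53 i$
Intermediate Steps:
$o{\left(v \right)} = -174$
$\sqrt{o{\left(\sqrt{-16 - 16} \right)} - 48902} = \sqrt{-174 - 48902} = \sqrt{-49076} = 2 i \sqrt{12269}$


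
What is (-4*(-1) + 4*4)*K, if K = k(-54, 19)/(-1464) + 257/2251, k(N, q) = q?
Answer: 1667395/823866 ≈ 2.0239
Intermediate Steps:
K = 333479/3295464 (K = 19/(-1464) + 257/2251 = 19*(-1/1464) + 257*(1/2251) = -19/1464 + 257/2251 = 333479/3295464 ≈ 0.10119)
(-4*(-1) + 4*4)*K = (-4*(-1) + 4*4)*(333479/3295464) = (4 + 16)*(333479/3295464) = 20*(333479/3295464) = 1667395/823866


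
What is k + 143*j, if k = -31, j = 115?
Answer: 16414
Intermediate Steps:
k + 143*j = -31 + 143*115 = -31 + 16445 = 16414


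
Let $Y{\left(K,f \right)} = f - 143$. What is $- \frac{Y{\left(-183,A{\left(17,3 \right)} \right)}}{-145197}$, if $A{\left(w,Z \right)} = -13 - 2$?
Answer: $- \frac{158}{145197} \approx -0.0010882$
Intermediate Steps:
$A{\left(w,Z \right)} = -15$
$Y{\left(K,f \right)} = -143 + f$
$- \frac{Y{\left(-183,A{\left(17,3 \right)} \right)}}{-145197} = - \frac{-143 - 15}{-145197} = - \frac{\left(-158\right) \left(-1\right)}{145197} = \left(-1\right) \frac{158}{145197} = - \frac{158}{145197}$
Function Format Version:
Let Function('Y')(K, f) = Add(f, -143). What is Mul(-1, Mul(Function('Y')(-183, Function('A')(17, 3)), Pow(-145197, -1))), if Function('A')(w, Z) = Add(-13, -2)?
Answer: Rational(-158, 145197) ≈ -0.0010882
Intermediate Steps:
Function('A')(w, Z) = -15
Function('Y')(K, f) = Add(-143, f)
Mul(-1, Mul(Function('Y')(-183, Function('A')(17, 3)), Pow(-145197, -1))) = Mul(-1, Mul(Add(-143, -15), Pow(-145197, -1))) = Mul(-1, Mul(-158, Rational(-1, 145197))) = Mul(-1, Rational(158, 145197)) = Rational(-158, 145197)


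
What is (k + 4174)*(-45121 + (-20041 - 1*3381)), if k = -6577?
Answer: 164708829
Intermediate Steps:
(k + 4174)*(-45121 + (-20041 - 1*3381)) = (-6577 + 4174)*(-45121 + (-20041 - 1*3381)) = -2403*(-45121 + (-20041 - 3381)) = -2403*(-45121 - 23422) = -2403*(-68543) = 164708829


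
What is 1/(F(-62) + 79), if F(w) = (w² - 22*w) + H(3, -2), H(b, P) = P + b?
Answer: 1/5288 ≈ 0.00018911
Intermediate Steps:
F(w) = 1 + w² - 22*w (F(w) = (w² - 22*w) + (-2 + 3) = (w² - 22*w) + 1 = 1 + w² - 22*w)
1/(F(-62) + 79) = 1/((1 + (-62)² - 22*(-62)) + 79) = 1/((1 + 3844 + 1364) + 79) = 1/(5209 + 79) = 1/5288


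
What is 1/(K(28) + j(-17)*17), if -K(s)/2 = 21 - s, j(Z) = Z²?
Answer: 1/4927 ≈ 0.00020296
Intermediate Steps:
K(s) = -42 + 2*s (K(s) = -2*(21 - s) = -42 + 2*s)
1/(K(28) + j(-17)*17) = 1/((-42 + 2*28) + (-17)²*17) = 1/((-42 + 56) + 289*17) = 1/(14 + 4913) = 1/4927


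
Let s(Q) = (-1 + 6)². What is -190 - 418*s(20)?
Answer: -10640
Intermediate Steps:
s(Q) = 25 (s(Q) = 5² = 25)
-190 - 418*s(20) = -190 - 418*25 = -190 - 10450 = -10640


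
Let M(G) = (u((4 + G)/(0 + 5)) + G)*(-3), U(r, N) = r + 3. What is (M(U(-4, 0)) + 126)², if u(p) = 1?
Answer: 15876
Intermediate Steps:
U(r, N) = 3 + r
M(G) = -3 - 3*G (M(G) = (1 + G)*(-3) = -3 - 3*G)
(M(U(-4, 0)) + 126)² = ((-3 - 3*(3 - 4)) + 126)² = ((-3 - 3*(-1)) + 126)² = ((-3 + 3) + 126)² = (0 + 126)² = 126² = 15876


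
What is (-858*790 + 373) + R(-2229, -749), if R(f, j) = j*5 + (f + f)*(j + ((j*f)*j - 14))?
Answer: 5574603459144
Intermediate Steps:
R(f, j) = 5*j + 2*f*(-14 + j + f*j²) (R(f, j) = 5*j + (2*f)*(j + ((f*j)*j - 14)) = 5*j + (2*f)*(j + (f*j² - 14)) = 5*j + (2*f)*(j + (-14 + f*j²)) = 5*j + (2*f)*(-14 + j + f*j²) = 5*j + 2*f*(-14 + j + f*j²))
(-858*790 + 373) + R(-2229, -749) = (-858*790 + 373) + (-28*(-2229) + 5*(-749) + 2*(-2229)*(-749) + 2*(-2229)²*(-749)²) = (-677820 + 373) + (62412 - 3745 + 3339042 + 2*4968441*561001) = -677447 + (62412 - 3745 + 3339042 + 5574600738882) = -677447 + 5574604136591 = 5574603459144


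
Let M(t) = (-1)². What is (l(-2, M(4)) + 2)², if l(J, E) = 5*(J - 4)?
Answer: 784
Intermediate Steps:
M(t) = 1
l(J, E) = -20 + 5*J (l(J, E) = 5*(-4 + J) = -20 + 5*J)
(l(-2, M(4)) + 2)² = ((-20 + 5*(-2)) + 2)² = ((-20 - 10) + 2)² = (-30 + 2)² = (-28)² = 784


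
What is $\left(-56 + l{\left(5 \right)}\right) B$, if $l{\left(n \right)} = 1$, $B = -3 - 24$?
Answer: $1485$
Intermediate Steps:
$B = -27$ ($B = -3 - 24 = -27$)
$\left(-56 + l{\left(5 \right)}\right) B = \left(-56 + 1\right) \left(-27\right) = \left(-55\right) \left(-27\right) = 1485$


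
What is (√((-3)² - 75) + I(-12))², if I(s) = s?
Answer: (12 - I*√66)² ≈ 78.0 - 194.98*I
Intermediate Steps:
(√((-3)² - 75) + I(-12))² = (√((-3)² - 75) - 12)² = (√(9 - 75) - 12)² = (√(-66) - 12)² = (I*√66 - 12)² = (-12 + I*√66)²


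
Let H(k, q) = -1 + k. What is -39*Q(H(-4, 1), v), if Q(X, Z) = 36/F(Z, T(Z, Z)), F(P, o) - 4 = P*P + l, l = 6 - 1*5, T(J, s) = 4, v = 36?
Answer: -1404/1301 ≈ -1.0792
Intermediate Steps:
l = 1 (l = 6 - 5 = 1)
F(P, o) = 5 + P**2 (F(P, o) = 4 + (P*P + 1) = 4 + (P**2 + 1) = 4 + (1 + P**2) = 5 + P**2)
Q(X, Z) = 36/(5 + Z**2)
-39*Q(H(-4, 1), v) = -1404/(5 + 36**2) = -1404/(5 + 1296) = -1404/1301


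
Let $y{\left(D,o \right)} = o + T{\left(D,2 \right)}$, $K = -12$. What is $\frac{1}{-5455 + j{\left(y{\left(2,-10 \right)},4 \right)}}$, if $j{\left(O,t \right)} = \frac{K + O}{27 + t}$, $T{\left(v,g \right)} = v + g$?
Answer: $- \frac{31}{169123} \approx -0.0001833$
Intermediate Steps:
$T{\left(v,g \right)} = g + v$
$y{\left(D,o \right)} = 2 + D + o$ ($y{\left(D,o \right)} = o + \left(2 + D\right) = 2 + D + o$)
$j{\left(O,t \right)} = \frac{-12 + O}{27 + t}$
$\frac{1}{-5455 + j{\left(y{\left(2,-10 \right)},4 \right)}} = \frac{1}{-5455 + \frac{-12 + \left(2 + 2 - 10\right)}{27 + 4}} = \frac{1}{-5455 + \frac{-12 - 6}{31}} = \frac{1}{-5455 + \frac{1}{31} \left(-18\right)} = \frac{1}{-5455 - \frac{18}{31}} = \frac{1}{- \frac{169123}{31}} = - \frac{31}{169123}$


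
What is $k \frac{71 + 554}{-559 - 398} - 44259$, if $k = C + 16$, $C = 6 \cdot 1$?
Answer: $- \frac{3851783}{87} \approx -44273.0$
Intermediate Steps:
$C = 6$
$k = 22$ ($k = 6 + 16 = 22$)
$k \frac{71 + 554}{-559 - 398} - 44259 = 22 \frac{71 + 554}{-559 - 398} - 44259 = 22 \frac{625}{-957} - 44259 = 22 \cdot 625 \left(- \frac{1}{957}\right) - 44259 = 22 \left(- \frac{625}{957}\right) - 44259 = - \frac{1250}{87} - 44259 = - \frac{3851783}{87}$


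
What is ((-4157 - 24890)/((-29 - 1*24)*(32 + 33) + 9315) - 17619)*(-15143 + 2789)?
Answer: 639026568129/2935 ≈ 2.1773e+8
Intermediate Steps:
((-4157 - 24890)/((-29 - 1*24)*(32 + 33) + 9315) - 17619)*(-15143 + 2789) = (-29047/((-29 - 24)*65 + 9315) - 17619)*(-12354) = (-29047/(-53*65 + 9315) - 17619)*(-12354) = (-29047/(-3445 + 9315) - 17619)*(-12354) = (-29047/5870 - 17619)*(-12354) = -103452577/5870*(-12354) = 639026568129/2935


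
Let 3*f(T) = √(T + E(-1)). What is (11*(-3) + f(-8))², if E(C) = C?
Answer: (33 - I)² ≈ 1088.0 - 66.0*I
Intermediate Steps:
f(T) = √(-1 + T)/3 (f(T) = √(T - 1)/3 = √(-1 + T)/3)
(11*(-3) + f(-8))² = (11*(-3) + √(-1 - 8)/3)² = (-33 + √(-9)/3)² = (-33 + (3*I)/3)² = (-33 + I)²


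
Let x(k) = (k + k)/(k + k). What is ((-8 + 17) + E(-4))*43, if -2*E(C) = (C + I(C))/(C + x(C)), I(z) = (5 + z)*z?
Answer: 989/3 ≈ 329.67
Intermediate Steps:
x(k) = 1 (x(k) = (2*k)/((2*k)) = (2*k)*(1/(2*k)) = 1)
I(z) = z*(5 + z)
E(C) = -(C + C*(5 + C))/(2*(1 + C)) (E(C) = -(C + C*(5 + C))/(2*(C + 1)) = -(C + C*(5 + C))/(2*(1 + C)))
((-8 + 17) + E(-4))*43 = ((-8 + 17) + (1/2)*(-4)*(-6 - 1*(-4))/(1 - 4))*43 = (9 + (1/2)*(-4)*(-6 + 4)/(-3))*43 = (9 + (1/2)*(-4)*(-1/3)*(-2))*43 = (9 - 4/3)*43 = (23/3)*43 = 989/3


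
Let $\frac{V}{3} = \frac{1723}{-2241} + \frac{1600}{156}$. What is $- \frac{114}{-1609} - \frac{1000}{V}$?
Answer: $- \frac{15593489286}{444729209} \approx -35.063$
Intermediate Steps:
$V = \frac{276401}{9711}$ ($V = 3 \left(\frac{1723}{-2241} + \frac{1600}{156}\right) = 3 \left(1723 \left(- \frac{1}{2241}\right) + 1600 \cdot \frac{1}{156}\right) = 3 \left(- \frac{1723}{2241} + \frac{400}{39}\right) = 3 \cdot \frac{276401}{29133} = \frac{276401}{9711} \approx 28.463$)
$- \frac{114}{-1609} - \frac{1000}{V} = - \frac{114}{-1609} - \frac{1000}{\frac{276401}{9711}} = \left(-114\right) \left(- \frac{1}{1609}\right) - \frac{9711000}{276401} = \frac{114}{1609} - \frac{9711000}{276401} = - \frac{15593489286}{444729209}$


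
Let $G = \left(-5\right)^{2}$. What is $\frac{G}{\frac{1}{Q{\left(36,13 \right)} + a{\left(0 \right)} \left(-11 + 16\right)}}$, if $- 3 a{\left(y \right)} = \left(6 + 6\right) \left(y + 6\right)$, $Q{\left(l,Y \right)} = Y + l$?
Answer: $-1775$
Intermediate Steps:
$a{\left(y \right)} = -24 - 4 y$ ($a{\left(y \right)} = - \frac{\left(6 + 6\right) \left(y + 6\right)}{3} = - \frac{12 \left(6 + y\right)}{3} = - \frac{72 + 12 y}{3} = -24 - 4 y$)
$G = 25$
$\frac{G}{\frac{1}{Q{\left(36,13 \right)} + a{\left(0 \right)} \left(-11 + 16\right)}} = \frac{25}{\frac{1}{\left(13 + 36\right) + \left(-24 - 0\right) \left(-11 + 16\right)}} = \frac{25}{\frac{1}{49 + \left(-24 + 0\right) 5}} = \frac{25}{\frac{1}{49 - 120}} = \frac{25}{\frac{1}{-71}} = \frac{25}{- \frac{1}{71}} = 25 \left(-71\right) = -1775$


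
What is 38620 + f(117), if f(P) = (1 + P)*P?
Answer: 52426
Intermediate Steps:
f(P) = P*(1 + P)
38620 + f(117) = 38620 + 117*(1 + 117) = 38620 + 117*118 = 38620 + 13806 = 52426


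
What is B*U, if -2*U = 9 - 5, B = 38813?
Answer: -77626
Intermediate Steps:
U = -2 (U = -(9 - 5)/2 = -½*4 = -2)
B*U = 38813*(-2) = -77626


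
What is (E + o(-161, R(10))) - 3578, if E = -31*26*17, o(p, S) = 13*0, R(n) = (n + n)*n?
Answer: -17280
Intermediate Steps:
R(n) = 2*n**2 (R(n) = (2*n)*n = 2*n**2)
o(p, S) = 0
E = -13702 (E = -806*17 = -13702)
(E + o(-161, R(10))) - 3578 = (-13702 + 0) - 3578 = -13702 - 3578 = -17280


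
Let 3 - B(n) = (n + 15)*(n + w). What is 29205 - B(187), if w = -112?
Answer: 44352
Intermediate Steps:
B(n) = 3 - (-112 + n)*(15 + n) (B(n) = 3 - (n + 15)*(n - 112) = 3 - (15 + n)*(-112 + n) = 3 - (-112 + n)*(15 + n))
29205 - B(187) = 29205 - (1683 - 1*187² + 97*187) = 29205 - (1683 - 1*34969 + 18139) = 29205 - (1683 - 34969 + 18139) = 29205 - 1*(-15147) = 29205 + 15147 = 44352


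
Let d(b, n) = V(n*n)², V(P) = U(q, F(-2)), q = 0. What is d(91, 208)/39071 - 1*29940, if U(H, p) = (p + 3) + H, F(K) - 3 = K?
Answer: -1169785724/39071 ≈ -29940.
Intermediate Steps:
F(K) = 3 + K
U(H, p) = 3 + H + p (U(H, p) = (3 + p) + H = 3 + H + p)
V(P) = 4 (V(P) = 3 + 0 + (3 - 2) = 3 + 0 + 1 = 4)
d(b, n) = 16 (d(b, n) = 4² = 16)
d(91, 208)/39071 - 1*29940 = 16/39071 - 1*29940 = 16*(1/39071) - 29940 = 16/39071 - 29940 = -1169785724/39071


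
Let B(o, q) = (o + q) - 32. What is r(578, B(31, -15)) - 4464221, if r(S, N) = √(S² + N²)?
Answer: -4464221 + 2*√83585 ≈ -4.4636e+6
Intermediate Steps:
B(o, q) = -32 + o + q
r(S, N) = √(N² + S²)
r(578, B(31, -15)) - 4464221 = √((-32 + 31 - 15)² + 578²) - 4464221 = √((-16)² + 334084) - 4464221 = √(256 + 334084) - 4464221 = √334340 - 4464221 = 2*√83585 - 4464221 = -4464221 + 2*√83585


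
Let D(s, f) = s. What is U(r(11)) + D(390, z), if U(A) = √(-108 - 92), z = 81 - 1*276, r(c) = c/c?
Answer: 390 + 10*I*√2 ≈ 390.0 + 14.142*I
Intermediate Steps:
r(c) = 1
z = -195 (z = 81 - 276 = -195)
U(A) = 10*I*√2 (U(A) = √(-200) = 10*I*√2)
U(r(11)) + D(390, z) = 10*I*√2 + 390 = 390 + 10*I*√2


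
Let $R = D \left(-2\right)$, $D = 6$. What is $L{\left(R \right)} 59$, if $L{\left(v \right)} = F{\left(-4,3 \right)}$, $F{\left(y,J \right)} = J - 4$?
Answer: $-59$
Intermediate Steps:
$F{\left(y,J \right)} = -4 + J$
$R = -12$ ($R = 6 \left(-2\right) = -12$)
$L{\left(v \right)} = -1$ ($L{\left(v \right)} = -4 + 3 = -1$)
$L{\left(R \right)} 59 = \left(-1\right) 59 = -59$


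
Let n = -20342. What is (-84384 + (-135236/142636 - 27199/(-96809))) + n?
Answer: -361528198157446/3452112131 ≈ -1.0473e+5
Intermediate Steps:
(-84384 + (-135236/142636 - 27199/(-96809))) + n = (-84384 + (-135236/142636 - 27199/(-96809))) - 20342 = (-84384 + (-135236*1/142636 - 27199*(-1/96809))) - 20342 = (-84384 + (-33809/35659 + 27199/96809)) - 20342 = (-84384 - 2303126340/3452112131) - 20342 = -291305333188644/3452112131 - 20342 = -361528198157446/3452112131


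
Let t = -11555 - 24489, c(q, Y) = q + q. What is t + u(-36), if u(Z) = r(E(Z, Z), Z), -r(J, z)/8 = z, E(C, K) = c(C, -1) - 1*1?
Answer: -35756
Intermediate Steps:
c(q, Y) = 2*q
t = -36044
E(C, K) = -1 + 2*C (E(C, K) = 2*C - 1*1 = 2*C - 1 = -1 + 2*C)
r(J, z) = -8*z
u(Z) = -8*Z
t + u(-36) = -36044 - 8*(-36) = -36044 + 288 = -35756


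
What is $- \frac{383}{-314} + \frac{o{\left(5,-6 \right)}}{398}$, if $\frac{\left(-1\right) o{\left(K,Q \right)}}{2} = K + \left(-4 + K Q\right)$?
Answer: $\frac{85323}{62486} \approx 1.3655$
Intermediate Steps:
$o{\left(K,Q \right)} = 8 - 2 K - 2 K Q$ ($o{\left(K,Q \right)} = - 2 \left(K + \left(-4 + K Q\right)\right) = - 2 \left(-4 + K + K Q\right) = 8 - 2 K - 2 K Q$)
$- \frac{383}{-314} + \frac{o{\left(5,-6 \right)}}{398} = - \frac{383}{-314} + \frac{8 - 10 - 10 \left(-6\right)}{398} = \left(-383\right) \left(- \frac{1}{314}\right) + \left(8 - 10 + 60\right) \frac{1}{398} = \frac{383}{314} + 58 \cdot \frac{1}{398} = \frac{383}{314} + \frac{29}{199} = \frac{85323}{62486}$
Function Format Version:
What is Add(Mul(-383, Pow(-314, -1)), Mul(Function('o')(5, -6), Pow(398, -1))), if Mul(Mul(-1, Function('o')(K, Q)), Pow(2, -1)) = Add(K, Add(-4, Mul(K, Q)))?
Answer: Rational(85323, 62486) ≈ 1.3655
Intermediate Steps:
Function('o')(K, Q) = Add(8, Mul(-2, K), Mul(-2, K, Q)) (Function('o')(K, Q) = Mul(-2, Add(K, Add(-4, Mul(K, Q)))) = Mul(-2, Add(-4, K, Mul(K, Q))) = Add(8, Mul(-2, K), Mul(-2, K, Q)))
Add(Mul(-383, Pow(-314, -1)), Mul(Function('o')(5, -6), Pow(398, -1))) = Add(Mul(-383, Pow(-314, -1)), Mul(Add(8, Mul(-2, 5), Mul(-2, 5, -6)), Pow(398, -1))) = Add(Mul(-383, Rational(-1, 314)), Mul(Add(8, -10, 60), Rational(1, 398))) = Add(Rational(383, 314), Mul(58, Rational(1, 398))) = Add(Rational(383, 314), Rational(29, 199)) = Rational(85323, 62486)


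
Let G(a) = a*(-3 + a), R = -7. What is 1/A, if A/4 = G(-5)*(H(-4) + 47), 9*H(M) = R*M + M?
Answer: 3/23840 ≈ 0.00012584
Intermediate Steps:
H(M) = -2*M/3 (H(M) = (-7*M + M)/9 = (-6*M)/9 = -2*M/3)
A = 23840/3 (A = 4*((-5*(-3 - 5))*(-⅔*(-4) + 47)) = 4*((-5*(-8))*(8/3 + 47)) = 4*(40*(149/3)) = 4*(5960/3) = 23840/3 ≈ 7946.7)
1/A = 1/(23840/3) = 3/23840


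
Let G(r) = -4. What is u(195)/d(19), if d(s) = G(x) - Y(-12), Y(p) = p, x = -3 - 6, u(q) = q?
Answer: 195/8 ≈ 24.375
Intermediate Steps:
x = -9
d(s) = 8 (d(s) = -4 - 1*(-12) = -4 + 12 = 8)
u(195)/d(19) = 195/8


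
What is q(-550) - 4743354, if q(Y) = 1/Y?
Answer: -2608844701/550 ≈ -4.7434e+6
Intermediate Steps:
q(-550) - 4743354 = 1/(-550) - 4743354 = -1/550 - 4743354 = -2608844701/550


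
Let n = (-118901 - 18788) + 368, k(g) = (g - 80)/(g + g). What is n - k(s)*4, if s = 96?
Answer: -411964/3 ≈ -1.3732e+5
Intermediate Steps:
k(g) = (-80 + g)/(2*g) (k(g) = (-80 + g)/((2*g)) = (-80 + g)*(1/(2*g)) = (-80 + g)/(2*g))
n = -137321 (n = -137689 + 368 = -137321)
n - k(s)*4 = -137321 - (½)*(-80 + 96)/96*4 = -137321 - (½)*(1/96)*16*4 = -137321 - 4/12 = -137321 - 1*⅓ = -137321 - ⅓ = -411964/3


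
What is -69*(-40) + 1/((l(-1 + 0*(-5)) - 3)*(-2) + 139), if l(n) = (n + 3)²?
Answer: 378121/137 ≈ 2760.0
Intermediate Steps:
l(n) = (3 + n)²
-69*(-40) + 1/((l(-1 + 0*(-5)) - 3)*(-2) + 139) = -69*(-40) + 1/(((3 + (-1 + 0*(-5)))² - 3)*(-2) + 139) = 2760 + 1/(((3 + (-1 + 0))² - 3)*(-2) + 139) = 2760 + 1/(((3 - 1)² - 3)*(-2) + 139) = 2760 + 1/((2² - 3)*(-2) + 139) = 2760 + 1/((4 - 3)*(-2) + 139) = 2760 + 1/(1*(-2) + 139) = 2760 + 1/(-2 + 139) = 2760 + 1/137 = 378121/137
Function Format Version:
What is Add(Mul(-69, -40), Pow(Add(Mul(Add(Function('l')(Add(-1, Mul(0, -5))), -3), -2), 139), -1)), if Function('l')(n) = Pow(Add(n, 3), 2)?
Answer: Rational(378121, 137) ≈ 2760.0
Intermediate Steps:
Function('l')(n) = Pow(Add(3, n), 2)
Add(Mul(-69, -40), Pow(Add(Mul(Add(Function('l')(Add(-1, Mul(0, -5))), -3), -2), 139), -1)) = Add(Mul(-69, -40), Pow(Add(Mul(Add(Pow(Add(3, Add(-1, Mul(0, -5))), 2), -3), -2), 139), -1)) = Add(2760, Pow(Add(Mul(Add(Pow(Add(3, Add(-1, 0)), 2), -3), -2), 139), -1)) = Add(2760, Pow(Add(Mul(Add(Pow(Add(3, -1), 2), -3), -2), 139), -1)) = Add(2760, Pow(Add(Mul(Add(Pow(2, 2), -3), -2), 139), -1)) = Add(2760, Pow(Add(Mul(Add(4, -3), -2), 139), -1)) = Add(2760, Pow(Add(Mul(1, -2), 139), -1)) = Add(2760, Pow(Add(-2, 139), -1)) = Add(2760, Pow(137, -1)) = Add(2760, Rational(1, 137)) = Rational(378121, 137)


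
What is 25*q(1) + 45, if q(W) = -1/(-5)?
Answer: 50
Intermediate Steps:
q(W) = ⅕ (q(W) = -1*(-⅕) = ⅕)
25*q(1) + 45 = 25*(⅕) + 45 = 5 + 45 = 50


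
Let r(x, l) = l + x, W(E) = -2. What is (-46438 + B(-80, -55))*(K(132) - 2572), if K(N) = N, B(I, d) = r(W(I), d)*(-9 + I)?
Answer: 100930600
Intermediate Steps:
B(I, d) = (-9 + I)*(-2 + d) (B(I, d) = (d - 2)*(-9 + I) = (-2 + d)*(-9 + I) = (-9 + I)*(-2 + d))
(-46438 + B(-80, -55))*(K(132) - 2572) = (-46438 + (-9 - 80)*(-2 - 55))*(132 - 2572) = (-46438 - 89*(-57))*(-2440) = (-46438 + 5073)*(-2440) = -41365*(-2440) = 100930600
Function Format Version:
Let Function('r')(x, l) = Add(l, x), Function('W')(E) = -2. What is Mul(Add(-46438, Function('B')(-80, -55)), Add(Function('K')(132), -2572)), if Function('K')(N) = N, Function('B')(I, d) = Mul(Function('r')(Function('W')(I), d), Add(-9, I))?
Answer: 100930600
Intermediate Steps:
Function('B')(I, d) = Mul(Add(-9, I), Add(-2, d)) (Function('B')(I, d) = Mul(Add(d, -2), Add(-9, I)) = Mul(Add(-2, d), Add(-9, I)) = Mul(Add(-9, I), Add(-2, d)))
Mul(Add(-46438, Function('B')(-80, -55)), Add(Function('K')(132), -2572)) = Mul(Add(-46438, Mul(Add(-9, -80), Add(-2, -55))), Add(132, -2572)) = Mul(Add(-46438, Mul(-89, -57)), -2440) = Mul(Add(-46438, 5073), -2440) = Mul(-41365, -2440) = 100930600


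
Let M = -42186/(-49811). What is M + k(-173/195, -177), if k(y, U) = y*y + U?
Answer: -332154283606/1894063275 ≈ -175.37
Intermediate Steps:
M = 42186/49811 (M = -42186*(-1/49811) = 42186/49811 ≈ 0.84692)
k(y, U) = U + y² (k(y, U) = y² + U = U + y²)
M + k(-173/195, -177) = 42186/49811 + (-177 + (-173/195)²) = 42186/49811 + (-177 + 29929/38025) = 42186/49811 - 6700496/38025 = -332154283606/1894063275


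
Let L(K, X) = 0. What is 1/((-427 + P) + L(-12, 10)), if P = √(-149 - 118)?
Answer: -427/182596 - I*√267/182596 ≈ -0.0023385 - 8.9488e-5*I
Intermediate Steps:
P = I*√267 (P = √(-267) = I*√267 ≈ 16.34*I)
1/((-427 + P) + L(-12, 10)) = 1/((-427 + I*√267) + 0) = 1/(-427 + I*√267)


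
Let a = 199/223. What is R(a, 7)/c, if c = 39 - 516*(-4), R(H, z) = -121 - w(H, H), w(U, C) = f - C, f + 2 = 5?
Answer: -9151/156323 ≈ -0.058539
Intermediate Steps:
f = 3 (f = -2 + 5 = 3)
w(U, C) = 3 - C
a = 199/223 (a = 199*(1/223) = 199/223 ≈ 0.89238)
R(H, z) = -124 + H (R(H, z) = -121 - (3 - H) = -121 + (-3 + H) = -124 + H)
c = 2103 (c = 39 - 129*(-16) = 39 + 2064 = 2103)
R(a, 7)/c = (-124 + 199/223)/2103 = -27453/223*1/2103 = -9151/156323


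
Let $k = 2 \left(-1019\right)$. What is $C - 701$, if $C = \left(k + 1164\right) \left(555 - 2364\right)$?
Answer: $1580365$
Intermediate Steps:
$k = -2038$
$C = 1581066$ ($C = \left(-2038 + 1164\right) \left(555 - 2364\right) = \left(-874\right) \left(-1809\right) = 1581066$)
$C - 701 = 1581066 - 701 = 1580365$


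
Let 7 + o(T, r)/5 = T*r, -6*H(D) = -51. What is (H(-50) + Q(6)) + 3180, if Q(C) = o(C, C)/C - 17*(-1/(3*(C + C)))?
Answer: 115673/36 ≈ 3213.1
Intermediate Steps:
H(D) = 17/2 (H(D) = -⅙*(-51) = 17/2)
o(T, r) = -35 + 5*T*r (o(T, r) = -35 + 5*(T*r) = -35 + 5*T*r)
Q(C) = 17/(6*C) + (-35 + 5*C²)/C (Q(C) = (-35 + 5*C*C)/C - 17*(-1/(3*(C + C))) = (-35 + 5*C²)/C - 17*(-1/(6*C)) = (-35 + 5*C²)/C - (-17)/(6*C) = (-35 + 5*C²)/C + 17/(6*C) = 17/(6*C) + (-35 + 5*C²)/C)
(H(-50) + Q(6)) + 3180 = (17/2 + (5*6 - 193/6/6)) + 3180 = (17/2 + (30 - 193/6*⅙)) + 3180 = (17/2 + (30 - 193/36)) + 3180 = (17/2 + 887/36) + 3180 = 1193/36 + 3180 = 115673/36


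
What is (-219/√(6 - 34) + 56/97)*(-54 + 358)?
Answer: 17024/97 + 33288*I*√7/7 ≈ 175.51 + 12582.0*I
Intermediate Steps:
(-219/√(6 - 34) + 56/97)*(-54 + 358) = (-219*(-I*√7/14) + 56*(1/97))*304 = (-219*(-I*√7/14) + 56/97)*304 = (-(-219)*I*√7/14 + 56/97)*304 = (219*I*√7/14 + 56/97)*304 = (56/97 + 219*I*√7/14)*304 = 17024/97 + 33288*I*√7/7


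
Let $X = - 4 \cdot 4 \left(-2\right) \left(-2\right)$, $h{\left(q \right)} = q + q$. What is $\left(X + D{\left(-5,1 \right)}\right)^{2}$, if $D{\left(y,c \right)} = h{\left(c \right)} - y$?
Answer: $3249$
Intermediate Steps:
$h{\left(q \right)} = 2 q$
$D{\left(y,c \right)} = - y + 2 c$ ($D{\left(y,c \right)} = 2 c - y = - y + 2 c$)
$X = -64$ ($X = \left(-4\right) \left(-8\right) \left(-2\right) = 32 \left(-2\right) = -64$)
$\left(X + D{\left(-5,1 \right)}\right)^{2} = \left(-64 + \left(\left(-1\right) \left(-5\right) + 2 \cdot 1\right)\right)^{2} = \left(-64 + \left(5 + 2\right)\right)^{2} = \left(-64 + 7\right)^{2} = \left(-57\right)^{2} = 3249$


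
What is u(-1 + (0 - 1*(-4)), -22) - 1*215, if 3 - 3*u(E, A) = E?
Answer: -215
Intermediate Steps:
u(E, A) = 1 - E/3
u(-1 + (0 - 1*(-4)), -22) - 1*215 = (1 - (-1 + (0 - 1*(-4)))/3) - 1*215 = (1 - (-1 + (0 + 4))/3) - 215 = (1 - (-1 + 4)/3) - 215 = (1 - 1/3*3) - 215 = (1 - 1) - 215 = 0 - 215 = -215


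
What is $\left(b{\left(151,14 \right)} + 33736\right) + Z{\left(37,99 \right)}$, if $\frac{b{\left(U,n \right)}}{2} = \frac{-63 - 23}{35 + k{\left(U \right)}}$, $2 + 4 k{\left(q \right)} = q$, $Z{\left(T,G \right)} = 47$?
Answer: $\frac{9762599}{289} \approx 33781.0$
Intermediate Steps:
$k{\left(q \right)} = - \frac{1}{2} + \frac{q}{4}$
$b{\left(U,n \right)} = - \frac{172}{\frac{69}{2} + \frac{U}{4}}$ ($b{\left(U,n \right)} = 2 \frac{-63 - 23}{35 + \left(- \frac{1}{2} + \frac{U}{4}\right)} = 2 \left(- \frac{86}{\frac{69}{2} + \frac{U}{4}}\right) = - \frac{172}{\frac{69}{2} + \frac{U}{4}}$)
$\left(b{\left(151,14 \right)} + 33736\right) + Z{\left(37,99 \right)} = \left(- \frac{688}{138 + 151} + 33736\right) + 47 = \left(- \frac{688}{289} + 33736\right) + 47 = \frac{9749016}{289} + 47 = \frac{9762599}{289}$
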